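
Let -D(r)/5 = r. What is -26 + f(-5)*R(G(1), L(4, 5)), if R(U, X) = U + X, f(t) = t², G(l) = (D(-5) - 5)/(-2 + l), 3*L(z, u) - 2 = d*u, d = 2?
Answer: -426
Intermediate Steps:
D(r) = -5*r
L(z, u) = ⅔ + 2*u/3 (L(z, u) = ⅔ + (2*u)/3 = ⅔ + 2*u/3)
G(l) = 20/(-2 + l) (G(l) = (-5*(-5) - 5)/(-2 + l) = (25 - 5)/(-2 + l) = 20/(-2 + l))
-26 + f(-5)*R(G(1), L(4, 5)) = -26 + (-5)²*(20/(-2 + 1) + (⅔ + (⅔)*5)) = -26 + 25*(20/(-1) + (⅔ + 10/3)) = -26 + 25*(20*(-1) + 4) = -26 + 25*(-20 + 4) = -26 + 25*(-16) = -26 - 400 = -426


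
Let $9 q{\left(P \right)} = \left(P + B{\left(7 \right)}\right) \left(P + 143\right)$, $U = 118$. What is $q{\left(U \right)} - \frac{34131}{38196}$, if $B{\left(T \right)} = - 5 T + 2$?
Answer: $\frac{31373003}{12732} \approx 2464.1$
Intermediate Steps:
$B{\left(T \right)} = 2 - 5 T$
$q{\left(P \right)} = \frac{\left(-33 + P\right) \left(143 + P\right)}{9}$ ($q{\left(P \right)} = \frac{\left(P + \left(2 - 35\right)\right) \left(P + 143\right)}{9} = \frac{\left(P + \left(2 - 35\right)\right) \left(143 + P\right)}{9} = \frac{\left(P - 33\right) \left(143 + P\right)}{9} = \frac{\left(-33 + P\right) \left(143 + P\right)}{9}$)
$q{\left(U \right)} - \frac{34131}{38196} = \left(- \frac{1573}{3} + \frac{118^{2}}{9} + \frac{110}{9} \cdot 118\right) - \frac{34131}{38196} = \left(- \frac{1573}{3} + \frac{1}{9} \cdot 13924 + \frac{12980}{9}\right) - 34131 \cdot \frac{1}{38196} = \left(- \frac{1573}{3} + \frac{13924}{9} + \frac{12980}{9}\right) - \frac{11377}{12732} = 2465 - \frac{11377}{12732} = \frac{31373003}{12732}$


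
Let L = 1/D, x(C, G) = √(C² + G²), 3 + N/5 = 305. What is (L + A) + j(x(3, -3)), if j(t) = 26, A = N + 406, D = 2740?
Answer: 5321081/2740 ≈ 1942.0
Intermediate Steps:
N = 1510 (N = -15 + 5*305 = -15 + 1525 = 1510)
L = 1/2740 ≈ 0.00036496
A = 1916 (A = 1510 + 406 = 1916)
(L + A) + j(x(3, -3)) = (1/2740 + 1916) + 26 = 5249841/2740 + 26 = 5321081/2740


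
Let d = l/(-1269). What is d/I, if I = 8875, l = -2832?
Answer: 944/3754125 ≈ 0.00025146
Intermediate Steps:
d = 944/423 (d = -2832/(-1269) = -2832*(-1/1269) = 944/423 ≈ 2.2317)
d/I = (944/423)/8875 = (944/423)*(1/8875) = 944/3754125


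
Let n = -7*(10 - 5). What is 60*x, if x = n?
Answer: -2100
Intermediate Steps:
n = -35 (n = -7*5 = -35)
x = -35
60*x = 60*(-35) = -2100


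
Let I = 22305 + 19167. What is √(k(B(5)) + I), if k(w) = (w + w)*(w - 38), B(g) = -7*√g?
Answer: √(41962 + 532*√5) ≈ 207.73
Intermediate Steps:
k(w) = 2*w*(-38 + w) (k(w) = (2*w)*(-38 + w) = 2*w*(-38 + w))
I = 41472
√(k(B(5)) + I) = √(2*(-7*√5)*(-38 - 7*√5) + 41472) = √(-14*√5*(-38 - 7*√5) + 41472) = √(41472 - 14*√5*(-38 - 7*√5))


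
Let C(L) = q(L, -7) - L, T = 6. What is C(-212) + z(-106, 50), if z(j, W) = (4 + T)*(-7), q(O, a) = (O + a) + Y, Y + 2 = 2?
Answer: -77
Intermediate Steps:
Y = 0 (Y = -2 + 2 = 0)
q(O, a) = O + a (q(O, a) = (O + a) + 0 = O + a)
z(j, W) = -70 (z(j, W) = (4 + 6)*(-7) = 10*(-7) = -70)
C(L) = -7 (C(L) = (L - 7) - L = (-7 + L) - L = -7)
C(-212) + z(-106, 50) = -7 - 70 = -77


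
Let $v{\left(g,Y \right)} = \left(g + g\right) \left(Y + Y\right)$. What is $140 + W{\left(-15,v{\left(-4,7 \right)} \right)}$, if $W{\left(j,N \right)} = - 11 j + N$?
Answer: $193$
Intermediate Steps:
$v{\left(g,Y \right)} = 4 Y g$ ($v{\left(g,Y \right)} = 2 g 2 Y = 4 Y g$)
$W{\left(j,N \right)} = N - 11 j$
$140 + W{\left(-15,v{\left(-4,7 \right)} \right)} = 140 + \left(4 \cdot 7 \left(-4\right) - -165\right) = 140 + \left(-112 + 165\right) = 140 + 53 = 193$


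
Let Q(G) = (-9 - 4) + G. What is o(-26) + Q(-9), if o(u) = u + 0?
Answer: -48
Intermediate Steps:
o(u) = u
Q(G) = -13 + G
o(-26) + Q(-9) = -26 + (-13 - 9) = -26 - 22 = -48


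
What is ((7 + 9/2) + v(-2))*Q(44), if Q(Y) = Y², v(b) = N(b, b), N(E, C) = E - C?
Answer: 22264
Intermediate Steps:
v(b) = 0 (v(b) = b - b = 0)
((7 + 9/2) + v(-2))*Q(44) = ((7 + 9/2) + 0)*44² = ((7 + 9*(½)) + 0)*1936 = ((7 + 9/2) + 0)*1936 = (23/2 + 0)*1936 = (23/2)*1936 = 22264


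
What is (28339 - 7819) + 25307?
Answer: 45827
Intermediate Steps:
(28339 - 7819) + 25307 = 20520 + 25307 = 45827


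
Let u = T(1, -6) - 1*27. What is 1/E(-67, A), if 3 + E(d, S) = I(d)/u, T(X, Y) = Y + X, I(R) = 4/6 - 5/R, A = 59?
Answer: -6432/19445 ≈ -0.33078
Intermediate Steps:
I(R) = ⅔ - 5/R (I(R) = 4*(⅙) - 5/R = ⅔ - 5/R)
T(X, Y) = X + Y
u = -32 (u = (1 - 6) - 1*27 = -5 - 27 = -32)
E(d, S) = -145/48 + 5/(32*d) (E(d, S) = -3 + (⅔ - 5/d)/(-32) = -3 + (⅔ - 5/d)*(-1/32) = -3 + (-1/48 + 5/(32*d)) = -145/48 + 5/(32*d))
1/E(-67, A) = 1/((5/96)*(3 - 58*(-67))/(-67)) = 1/((5/96)*(-1/67)*(3 + 3886)) = 1/((5/96)*(-1/67)*3889) = 1/(-19445/6432) = -6432/19445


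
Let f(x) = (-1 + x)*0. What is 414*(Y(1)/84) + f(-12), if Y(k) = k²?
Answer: 69/14 ≈ 4.9286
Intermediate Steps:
f(x) = 0
414*(Y(1)/84) + f(-12) = 414*(1²/84) + 0 = 414*(1*(1/84)) + 0 = 414*(1/84) + 0 = 69/14 + 0 = 69/14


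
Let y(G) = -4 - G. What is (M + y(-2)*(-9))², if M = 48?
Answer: 4356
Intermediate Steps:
(M + y(-2)*(-9))² = (48 + (-4 - 1*(-2))*(-9))² = (48 + (-4 + 2)*(-9))² = (48 - 2*(-9))² = (48 + 18)² = 66² = 4356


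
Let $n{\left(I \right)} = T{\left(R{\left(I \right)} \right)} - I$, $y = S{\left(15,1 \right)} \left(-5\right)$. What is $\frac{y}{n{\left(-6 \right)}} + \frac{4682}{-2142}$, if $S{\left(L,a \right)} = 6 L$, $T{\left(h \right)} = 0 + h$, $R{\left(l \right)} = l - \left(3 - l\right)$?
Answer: $\frac{51209}{1071} \approx 47.814$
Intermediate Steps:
$R{\left(l \right)} = -3 + 2 l$ ($R{\left(l \right)} = l + \left(-3 + l\right) = -3 + 2 l$)
$T{\left(h \right)} = h$
$y = -450$ ($y = 6 \cdot 15 \left(-5\right) = 90 \left(-5\right) = -450$)
$n{\left(I \right)} = -3 + I$ ($n{\left(I \right)} = \left(-3 + 2 I\right) - I = -3 + I$)
$\frac{y}{n{\left(-6 \right)}} + \frac{4682}{-2142} = - \frac{450}{-3 - 6} + \frac{4682}{-2142} = - \frac{450}{-9} + 4682 \left(- \frac{1}{2142}\right) = \left(-450\right) \left(- \frac{1}{9}\right) - \frac{2341}{1071} = 50 - \frac{2341}{1071} = \frac{51209}{1071}$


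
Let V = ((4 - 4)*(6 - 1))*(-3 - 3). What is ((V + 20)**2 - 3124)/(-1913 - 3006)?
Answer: 2724/4919 ≈ 0.55377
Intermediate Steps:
V = 0 (V = (0*5)*(-6) = 0*(-6) = 0)
((V + 20)**2 - 3124)/(-1913 - 3006) = ((0 + 20)**2 - 3124)/(-1913 - 3006) = (20**2 - 3124)/(-4919) = (400 - 3124)*(-1/4919) = -2724*(-1/4919) = 2724/4919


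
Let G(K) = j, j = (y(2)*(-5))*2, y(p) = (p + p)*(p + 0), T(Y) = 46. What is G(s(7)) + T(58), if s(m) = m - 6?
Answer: -34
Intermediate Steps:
s(m) = -6 + m
y(p) = 2*p**2 (y(p) = (2*p)*p = 2*p**2)
j = -80 (j = ((2*2**2)*(-5))*2 = ((2*4)*(-5))*2 = (8*(-5))*2 = -40*2 = -80)
G(K) = -80
G(s(7)) + T(58) = -80 + 46 = -34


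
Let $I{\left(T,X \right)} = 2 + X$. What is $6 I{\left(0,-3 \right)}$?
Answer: $-6$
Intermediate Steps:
$6 I{\left(0,-3 \right)} = 6 \left(2 - 3\right) = 6 \left(-1\right) = -6$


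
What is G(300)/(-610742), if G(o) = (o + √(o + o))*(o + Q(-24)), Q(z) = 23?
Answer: -2850/17963 - 95*√6/17963 ≈ -0.17161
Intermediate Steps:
G(o) = (23 + o)*(o + √2*√o) (G(o) = (o + √(o + o))*(o + 23) = (o + √(2*o))*(23 + o) = (o + √2*√o)*(23 + o) = (23 + o)*(o + √2*√o))
G(300)/(-610742) = (300² + 23*300 + √2*300^(3/2) + 23*√2*√300)/(-610742) = (90000 + 6900 + √2*(3000*√3) + 23*√2*(10*√3))*(-1/610742) = (90000 + 6900 + 3000*√6 + 230*√6)*(-1/610742) = (96900 + 3230*√6)*(-1/610742) = -2850/17963 - 95*√6/17963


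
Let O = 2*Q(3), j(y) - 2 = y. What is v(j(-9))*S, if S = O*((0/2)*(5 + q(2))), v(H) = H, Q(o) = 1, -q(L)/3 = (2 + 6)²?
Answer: 0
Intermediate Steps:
j(y) = 2 + y
q(L) = -192 (q(L) = -3*(2 + 6)² = -3*8² = -3*64 = -192)
O = 2 (O = 2*1 = 2)
S = 0 (S = 2*((0/2)*(5 - 192)) = 2*((0*(½))*(-187)) = 2*(0*(-187)) = 2*0 = 0)
v(j(-9))*S = (2 - 9)*0 = -7*0 = 0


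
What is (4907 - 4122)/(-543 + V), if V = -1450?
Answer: -785/1993 ≈ -0.39388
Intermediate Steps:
(4907 - 4122)/(-543 + V) = (4907 - 4122)/(-543 - 1450) = 785/(-1993) = 785*(-1/1993) = -785/1993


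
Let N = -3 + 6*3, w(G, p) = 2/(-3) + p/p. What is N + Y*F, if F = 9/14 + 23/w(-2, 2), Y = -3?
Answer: -2715/14 ≈ -193.93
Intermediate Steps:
w(G, p) = ⅓ (w(G, p) = 2*(-⅓) + 1 = -⅔ + 1 = ⅓)
F = 975/14 (F = 9/14 + 23/(⅓) = 9*(1/14) + 23*3 = 9/14 + 69 = 975/14 ≈ 69.643)
N = 15 (N = -3 + 18 = 15)
N + Y*F = 15 - 3*975/14 = 15 - 2925/14 = -2715/14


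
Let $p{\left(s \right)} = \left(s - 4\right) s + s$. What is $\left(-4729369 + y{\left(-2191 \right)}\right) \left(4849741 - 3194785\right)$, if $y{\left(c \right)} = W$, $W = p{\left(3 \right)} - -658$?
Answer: $-7825808641716$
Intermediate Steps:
$p{\left(s \right)} = s + s \left(-4 + s\right)$ ($p{\left(s \right)} = \left(-4 + s\right) s + s = s \left(-4 + s\right) + s = s + s \left(-4 + s\right)$)
$W = 658$ ($W = 3 \left(-3 + 3\right) - -658 = 3 \cdot 0 + 658 = 0 + 658 = 658$)
$y{\left(c \right)} = 658$
$\left(-4729369 + y{\left(-2191 \right)}\right) \left(4849741 - 3194785\right) = \left(-4729369 + 658\right) \left(4849741 - 3194785\right) = \left(-4728711\right) 1654956 = -7825808641716$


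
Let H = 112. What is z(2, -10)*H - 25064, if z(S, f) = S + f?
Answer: -25960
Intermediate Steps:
z(2, -10)*H - 25064 = (2 - 10)*112 - 25064 = -8*112 - 25064 = -896 - 25064 = -25960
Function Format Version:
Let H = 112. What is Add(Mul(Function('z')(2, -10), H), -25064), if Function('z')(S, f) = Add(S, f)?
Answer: -25960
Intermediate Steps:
Add(Mul(Function('z')(2, -10), H), -25064) = Add(Mul(Add(2, -10), 112), -25064) = Add(Mul(-8, 112), -25064) = Add(-896, -25064) = -25960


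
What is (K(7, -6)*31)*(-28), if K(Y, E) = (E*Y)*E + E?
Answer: -213528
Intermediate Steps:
K(Y, E) = E + Y*E**2 (K(Y, E) = Y*E**2 + E = E + Y*E**2)
(K(7, -6)*31)*(-28) = (-6*(1 - 6*7)*31)*(-28) = (-6*(1 - 42)*31)*(-28) = (-6*(-41)*31)*(-28) = (246*31)*(-28) = 7626*(-28) = -213528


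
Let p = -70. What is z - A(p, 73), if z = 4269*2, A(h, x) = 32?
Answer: 8506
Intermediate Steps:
z = 8538
z - A(p, 73) = 8538 - 1*32 = 8538 - 32 = 8506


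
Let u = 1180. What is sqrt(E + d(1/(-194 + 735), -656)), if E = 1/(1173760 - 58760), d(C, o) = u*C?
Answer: 3*sqrt(35273346748414)/12064300 ≈ 1.4769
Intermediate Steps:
d(C, o) = 1180*C
E = 1/1115000 ≈ 8.9686e-7
sqrt(E + d(1/(-194 + 735), -656)) = sqrt(1/1115000 + 1180/(-194 + 735)) = sqrt(1/1115000 + 1180/541) = sqrt(1315700541/603215000) = 3*sqrt(35273346748414)/12064300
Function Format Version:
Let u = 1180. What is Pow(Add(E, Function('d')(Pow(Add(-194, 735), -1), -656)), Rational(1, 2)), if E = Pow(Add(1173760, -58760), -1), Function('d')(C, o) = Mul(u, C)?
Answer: Mul(Rational(3, 12064300), Pow(35273346748414, Rational(1, 2))) ≈ 1.4769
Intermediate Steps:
Function('d')(C, o) = Mul(1180, C)
E = Rational(1, 1115000) (E = Pow(1115000, -1) = Rational(1, 1115000) ≈ 8.9686e-7)
Pow(Add(E, Function('d')(Pow(Add(-194, 735), -1), -656)), Rational(1, 2)) = Pow(Add(Rational(1, 1115000), Mul(1180, Pow(Add(-194, 735), -1))), Rational(1, 2)) = Pow(Add(Rational(1, 1115000), Mul(1180, Pow(541, -1))), Rational(1, 2)) = Pow(Add(Rational(1, 1115000), Mul(1180, Rational(1, 541))), Rational(1, 2)) = Pow(Add(Rational(1, 1115000), Rational(1180, 541)), Rational(1, 2)) = Pow(Rational(1315700541, 603215000), Rational(1, 2)) = Mul(Rational(3, 12064300), Pow(35273346748414, Rational(1, 2)))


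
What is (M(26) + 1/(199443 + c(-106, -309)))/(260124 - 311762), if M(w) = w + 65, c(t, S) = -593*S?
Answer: -34823881/19760829840 ≈ -0.0017623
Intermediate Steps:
M(w) = 65 + w
(M(26) + 1/(199443 + c(-106, -309)))/(260124 - 311762) = ((65 + 26) + 1/(199443 - 593*(-309)))/(260124 - 311762) = (91 + 1/(199443 + 183237))/(-51638) = (91 + 1/382680)*(-1/51638) = (34823881/382680)*(-1/51638) = -34823881/19760829840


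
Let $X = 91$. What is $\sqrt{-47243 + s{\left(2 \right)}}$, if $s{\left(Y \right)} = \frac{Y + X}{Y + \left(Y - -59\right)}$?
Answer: $\frac{2 i \sqrt{5208378}}{21} \approx 217.35 i$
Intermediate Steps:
$s{\left(Y \right)} = \frac{91 + Y}{59 + 2 Y}$ ($s{\left(Y \right)} = \frac{Y + 91}{Y + \left(Y - -59\right)} = \frac{91 + Y}{Y + \left(Y + 59\right)} = \frac{91 + Y}{Y + \left(59 + Y\right)} = \frac{91 + Y}{59 + 2 Y}$)
$\sqrt{-47243 + s{\left(2 \right)}} = \sqrt{-47243 + \frac{91 + 2}{59 + 2 \cdot 2}} = \sqrt{-47243 + \frac{1}{59 + 4} \cdot 93} = \sqrt{-47243 + \frac{1}{63} \cdot 93} = \sqrt{-47243 + \frac{31}{21}} = \sqrt{- \frac{992072}{21}} = \frac{2 i \sqrt{5208378}}{21}$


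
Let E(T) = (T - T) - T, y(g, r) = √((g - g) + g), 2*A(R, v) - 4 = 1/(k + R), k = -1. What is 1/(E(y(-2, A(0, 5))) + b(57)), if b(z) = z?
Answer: 57/3251 + I*√2/3251 ≈ 0.017533 + 0.00043501*I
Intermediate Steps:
A(R, v) = 2 + 1/(2*(-1 + R))
y(g, r) = √g (y(g, r) = √(0 + g) = √g)
E(T) = -T (E(T) = 0 - T = -T)
1/(E(y(-2, A(0, 5))) + b(57)) = 1/(-√(-2) + 57) = 1/(-I*√2 + 57) = 1/(57 - I*√2)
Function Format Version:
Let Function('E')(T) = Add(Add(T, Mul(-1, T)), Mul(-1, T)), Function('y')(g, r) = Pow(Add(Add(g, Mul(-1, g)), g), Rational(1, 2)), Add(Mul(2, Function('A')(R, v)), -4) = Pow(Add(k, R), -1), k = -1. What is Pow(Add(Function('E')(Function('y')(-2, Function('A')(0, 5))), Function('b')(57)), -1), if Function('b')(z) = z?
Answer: Add(Rational(57, 3251), Mul(Rational(1, 3251), I, Pow(2, Rational(1, 2)))) ≈ Add(0.017533, Mul(0.00043501, I))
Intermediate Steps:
Function('A')(R, v) = Add(2, Mul(Rational(1, 2), Pow(Add(-1, R), -1)))
Function('y')(g, r) = Pow(g, Rational(1, 2)) (Function('y')(g, r) = Pow(Add(0, g), Rational(1, 2)) = Pow(g, Rational(1, 2)))
Function('E')(T) = Mul(-1, T) (Function('E')(T) = Add(0, Mul(-1, T)) = Mul(-1, T))
Pow(Add(Function('E')(Function('y')(-2, Function('A')(0, 5))), Function('b')(57)), -1) = Pow(Add(Mul(-1, Pow(-2, Rational(1, 2))), 57), -1) = Pow(Add(Mul(-1, Mul(I, Pow(2, Rational(1, 2)))), 57), -1) = Pow(Add(Mul(-1, I, Pow(2, Rational(1, 2))), 57), -1) = Pow(Add(57, Mul(-1, I, Pow(2, Rational(1, 2)))), -1)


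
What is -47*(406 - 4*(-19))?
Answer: -22654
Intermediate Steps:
-47*(406 - 4*(-19)) = -47*(406 + 76) = -47*482 = -22654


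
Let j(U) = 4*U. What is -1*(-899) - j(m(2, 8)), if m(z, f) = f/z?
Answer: 883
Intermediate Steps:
-1*(-899) - j(m(2, 8)) = -1*(-899) - 4*8/2 = 899 - 4*8*(½) = 899 - 4*4 = 899 - 1*16 = 899 - 16 = 883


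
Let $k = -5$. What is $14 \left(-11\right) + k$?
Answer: $-159$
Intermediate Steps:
$14 \left(-11\right) + k = 14 \left(-11\right) - 5 = -154 - 5 = -159$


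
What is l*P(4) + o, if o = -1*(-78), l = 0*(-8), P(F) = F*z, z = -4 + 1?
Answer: 78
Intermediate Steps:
z = -3
P(F) = -3*F (P(F) = F*(-3) = -3*F)
l = 0
o = 78
l*P(4) + o = 0*(-3*4) + 78 = 0*(-12) + 78 = 0 + 78 = 78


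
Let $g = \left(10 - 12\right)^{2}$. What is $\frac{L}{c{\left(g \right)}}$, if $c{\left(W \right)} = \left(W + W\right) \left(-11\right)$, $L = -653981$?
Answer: $\frac{653981}{88} \approx 7431.6$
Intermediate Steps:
$g = 4$ ($g = \left(-2\right)^{2} = 4$)
$c{\left(W \right)} = - 22 W$ ($c{\left(W \right)} = 2 W \left(-11\right) = - 22 W$)
$\frac{L}{c{\left(g \right)}} = - \frac{653981}{\left(-22\right) 4} = - \frac{653981}{-88} = \left(-653981\right) \left(- \frac{1}{88}\right) = \frac{653981}{88}$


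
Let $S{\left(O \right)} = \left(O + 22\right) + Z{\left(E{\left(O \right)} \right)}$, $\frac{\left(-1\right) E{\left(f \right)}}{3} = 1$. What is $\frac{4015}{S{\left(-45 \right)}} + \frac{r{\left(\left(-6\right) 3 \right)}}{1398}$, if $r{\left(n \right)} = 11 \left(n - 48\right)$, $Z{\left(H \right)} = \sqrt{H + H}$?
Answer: $- \frac{4316224}{24931} - \frac{803 i \sqrt{6}}{107} \approx -173.13 - 18.383 i$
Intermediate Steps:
$E{\left(f \right)} = -3$ ($E{\left(f \right)} = \left(-3\right) 1 = -3$)
$Z{\left(H \right)} = \sqrt{2} \sqrt{H}$ ($Z{\left(H \right)} = \sqrt{2 H} = \sqrt{2} \sqrt{H}$)
$r{\left(n \right)} = -528 + 11 n$ ($r{\left(n \right)} = 11 \left(-48 + n\right) = -528 + 11 n$)
$S{\left(O \right)} = 22 + O + i \sqrt{6}$ ($S{\left(O \right)} = \left(O + 22\right) + \sqrt{2} \sqrt{-3} = \left(22 + O\right) + \sqrt{2} i \sqrt{3} = \left(22 + O\right) + i \sqrt{6} = 22 + O + i \sqrt{6}$)
$\frac{4015}{S{\left(-45 \right)}} + \frac{r{\left(\left(-6\right) 3 \right)}}{1398} = \frac{4015}{22 - 45 + i \sqrt{6}} + \frac{-528 + 11 \left(\left(-6\right) 3\right)}{1398} = \frac{4015}{-23 + i \sqrt{6}} + \left(-528 + 11 \left(-18\right)\right) \frac{1}{1398} = \frac{4015}{-23 + i \sqrt{6}} + \left(-528 - 198\right) \frac{1}{1398} = \frac{4015}{-23 + i \sqrt{6}} - \frac{121}{233} = - \frac{121}{233} + \frac{4015}{-23 + i \sqrt{6}}$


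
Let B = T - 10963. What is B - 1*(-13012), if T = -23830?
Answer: -21781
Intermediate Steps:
B = -34793 (B = -23830 - 10963 = -34793)
B - 1*(-13012) = -34793 - 1*(-13012) = -34793 + 13012 = -21781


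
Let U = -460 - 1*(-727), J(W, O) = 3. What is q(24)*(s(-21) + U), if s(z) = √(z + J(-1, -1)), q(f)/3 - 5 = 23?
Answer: 22428 + 252*I*√2 ≈ 22428.0 + 356.38*I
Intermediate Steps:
U = 267 (U = -460 + 727 = 267)
q(f) = 84 (q(f) = 15 + 3*23 = 15 + 69 = 84)
s(z) = √(3 + z) (s(z) = √(z + 3) = √(3 + z))
q(24)*(s(-21) + U) = 84*(√(3 - 21) + 267) = 84*(√(-18) + 267) = 84*(3*I*√2 + 267) = 84*(267 + 3*I*√2) = 22428 + 252*I*√2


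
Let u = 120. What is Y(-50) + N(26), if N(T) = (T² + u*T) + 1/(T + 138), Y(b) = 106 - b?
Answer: 648129/164 ≈ 3952.0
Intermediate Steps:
N(T) = T² + 1/(138 + T) + 120*T (N(T) = (T² + 120*T) + 1/(T + 138) = (T² + 120*T) + 1/(138 + T) = T² + 1/(138 + T) + 120*T)
Y(-50) + N(26) = (106 - 1*(-50)) + (1 + 26³ + 258*26² + 16560*26)/(138 + 26) = (106 + 50) + (1 + 17576 + 258*676 + 430560)/164 = 156 + (1 + 17576 + 174408 + 430560)/164 = 156 + (1/164)*622545 = 156 + 622545/164 = 648129/164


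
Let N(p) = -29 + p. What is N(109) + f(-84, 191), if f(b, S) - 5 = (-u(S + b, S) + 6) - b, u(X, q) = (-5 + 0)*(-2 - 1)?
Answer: 160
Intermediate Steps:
u(X, q) = 15 (u(X, q) = -5*(-3) = 15)
f(b, S) = -4 - b (f(b, S) = 5 + ((-1*15 + 6) - b) = 5 + ((-15 + 6) - b) = 5 + (-9 - b) = -4 - b)
N(109) + f(-84, 191) = (-29 + 109) + (-4 - 1*(-84)) = 80 + (-4 + 84) = 80 + 80 = 160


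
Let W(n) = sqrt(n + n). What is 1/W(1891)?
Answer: sqrt(3782)/3782 ≈ 0.016261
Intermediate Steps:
W(n) = sqrt(2)*sqrt(n) (W(n) = sqrt(2*n) = sqrt(2)*sqrt(n))
1/W(1891) = 1/(sqrt(2)*sqrt(1891)) = 1/(sqrt(3782)) = sqrt(3782)/3782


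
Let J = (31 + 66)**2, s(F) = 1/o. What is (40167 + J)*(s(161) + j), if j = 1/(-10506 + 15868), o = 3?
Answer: 132987620/8043 ≈ 16535.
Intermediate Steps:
s(F) = 1/3
j = 1/5362 ≈ 0.00018650
J = 9409 (J = 97**2 = 9409)
(40167 + J)*(s(161) + j) = (40167 + 9409)*(1/3 + 1/5362) = 49576*(5365/16086) = 132987620/8043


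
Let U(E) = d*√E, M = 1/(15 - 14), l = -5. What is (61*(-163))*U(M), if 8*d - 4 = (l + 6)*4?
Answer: -9943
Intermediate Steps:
d = 1 (d = ½ + ((-5 + 6)*4)/8 = ½ + (1*4)/8 = ½ + (⅛)*4 = ½ + ½ = 1)
M = 1 (M = 1/1 = 1)
U(E) = √E (U(E) = 1*√E = √E)
(61*(-163))*U(M) = (61*(-163))*√1 = -9943*1 = -9943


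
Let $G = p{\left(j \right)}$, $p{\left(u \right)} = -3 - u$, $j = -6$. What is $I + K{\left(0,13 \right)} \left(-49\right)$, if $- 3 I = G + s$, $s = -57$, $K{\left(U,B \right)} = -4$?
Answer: $214$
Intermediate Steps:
$G = 3$ ($G = -3 - -6 = -3 + 6 = 3$)
$I = 18$ ($I = - \frac{3 - 57}{3} = \left(- \frac{1}{3}\right) \left(-54\right) = 18$)
$I + K{\left(0,13 \right)} \left(-49\right) = 18 - -196 = 18 + 196 = 214$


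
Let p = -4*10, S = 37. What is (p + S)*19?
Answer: -57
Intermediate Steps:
p = -40
(p + S)*19 = (-40 + 37)*19 = -3*19 = -57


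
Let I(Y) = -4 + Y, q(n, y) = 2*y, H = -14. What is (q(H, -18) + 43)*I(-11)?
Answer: -105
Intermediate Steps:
(q(H, -18) + 43)*I(-11) = (2*(-18) + 43)*(-4 - 11) = (-36 + 43)*(-15) = 7*(-15) = -105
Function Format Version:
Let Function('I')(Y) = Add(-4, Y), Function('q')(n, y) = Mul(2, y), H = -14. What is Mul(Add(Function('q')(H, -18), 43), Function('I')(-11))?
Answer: -105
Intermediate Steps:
Mul(Add(Function('q')(H, -18), 43), Function('I')(-11)) = Mul(Add(Mul(2, -18), 43), Add(-4, -11)) = Mul(Add(-36, 43), -15) = Mul(7, -15) = -105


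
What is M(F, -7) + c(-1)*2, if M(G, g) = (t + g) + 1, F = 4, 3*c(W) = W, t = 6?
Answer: -⅔ ≈ -0.66667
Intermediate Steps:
c(W) = W/3
M(G, g) = 7 + g (M(G, g) = (6 + g) + 1 = 7 + g)
M(F, -7) + c(-1)*2 = (7 - 7) + ((⅓)*(-1))*2 = 0 - ⅓*2 = 0 - ⅔ = -⅔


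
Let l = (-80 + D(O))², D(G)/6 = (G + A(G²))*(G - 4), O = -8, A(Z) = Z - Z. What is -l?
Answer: -246016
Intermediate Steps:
A(Z) = 0
D(G) = 6*G*(-4 + G) (D(G) = 6*((G + 0)*(G - 4)) = 6*(G*(-4 + G)) = 6*G*(-4 + G))
l = 246016 (l = (-80 + 6*(-8)*(-4 - 8))² = (-80 + 6*(-8)*(-12))² = (-80 + 576)² = 496² = 246016)
-l = -1*246016 = -246016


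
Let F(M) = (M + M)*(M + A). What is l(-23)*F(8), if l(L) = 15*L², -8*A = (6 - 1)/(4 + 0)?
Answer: 1991685/2 ≈ 9.9584e+5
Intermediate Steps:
A = -5/32 (A = -(6 - 1)/(8*(4 + 0)) = -5/(8*4) = -⅛*5/4 = -5/32 ≈ -0.15625)
F(M) = 2*M*(-5/32 + M) (F(M) = (M + M)*(M - 5/32) = (2*M)*(-5/32 + M) = 2*M*(-5/32 + M))
l(-23)*F(8) = (15*(-23)²)*((1/16)*8*(-5 + 32*8)) = (15*529)*((1/16)*8*(-5 + 256)) = 7935*((1/16)*8*251) = 7935*(251/2) = 1991685/2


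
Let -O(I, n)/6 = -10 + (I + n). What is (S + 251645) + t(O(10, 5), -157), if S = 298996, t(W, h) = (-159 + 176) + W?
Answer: 550628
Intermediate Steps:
O(I, n) = 60 - 6*I - 6*n (O(I, n) = -6*(-10 + (I + n)) = -6*(-10 + I + n) = 60 - 6*I - 6*n)
t(W, h) = 17 + W
(S + 251645) + t(O(10, 5), -157) = (298996 + 251645) + (17 + (60 - 6*10 - 6*5)) = 550641 + (17 + (60 - 60 - 30)) = 550641 + (17 - 30) = 550641 - 13 = 550628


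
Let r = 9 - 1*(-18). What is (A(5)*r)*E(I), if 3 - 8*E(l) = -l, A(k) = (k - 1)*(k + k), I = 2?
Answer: 675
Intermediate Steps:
A(k) = 2*k*(-1 + k) (A(k) = (-1 + k)*(2*k) = 2*k*(-1 + k))
r = 27 (r = 9 + 18 = 27)
E(l) = 3/8 + l/8 (E(l) = 3/8 - (-1)*l/8 = 3/8 + l/8)
(A(5)*r)*E(I) = ((2*5*(-1 + 5))*27)*(3/8 + (⅛)*2) = ((2*5*4)*27)*(3/8 + ¼) = (40*27)*(5/8) = 1080*(5/8) = 675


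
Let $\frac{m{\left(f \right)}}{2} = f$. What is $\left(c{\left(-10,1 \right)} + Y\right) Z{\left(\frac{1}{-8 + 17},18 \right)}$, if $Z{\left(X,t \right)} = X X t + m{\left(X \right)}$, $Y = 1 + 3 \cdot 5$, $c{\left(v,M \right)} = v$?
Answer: $\frac{8}{3} \approx 2.6667$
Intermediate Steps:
$m{\left(f \right)} = 2 f$
$Y = 16$ ($Y = 1 + 15 = 16$)
$Z{\left(X,t \right)} = 2 X + t X^{2}$ ($Z{\left(X,t \right)} = X X t + 2 X = X^{2} t + 2 X = t X^{2} + 2 X = 2 X + t X^{2}$)
$\left(c{\left(-10,1 \right)} + Y\right) Z{\left(\frac{1}{-8 + 17},18 \right)} = \left(-10 + 16\right) \frac{2 + \frac{1}{-8 + 17} \cdot 18}{-8 + 17} = 6 \frac{2 + \frac{1}{9} \cdot 18}{9} = 6 \frac{2 + 2}{9} = 6 \cdot \frac{1}{9} \cdot 4 = 6 \cdot \frac{4}{9} = \frac{8}{3}$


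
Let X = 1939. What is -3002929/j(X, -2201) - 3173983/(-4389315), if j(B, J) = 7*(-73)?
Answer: 1883203315564/320419995 ≈ 5877.3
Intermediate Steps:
j(B, J) = -511
-3002929/j(X, -2201) - 3173983/(-4389315) = -3002929/(-511) - 3173983/(-4389315) = -3002929*(-1/511) - 3173983*(-1/4389315) = 3002929/511 + 3173983/4389315 = 1883203315564/320419995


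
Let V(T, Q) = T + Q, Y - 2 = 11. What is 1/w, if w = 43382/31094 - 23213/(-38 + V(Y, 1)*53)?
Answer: -10945088/345622047 ≈ -0.031668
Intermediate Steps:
Y = 13 (Y = 2 + 11 = 13)
V(T, Q) = Q + T
w = -345622047/10945088 (w = 43382/31094 - 23213/(-38 + (1 + 13)*53) = 43382*(1/31094) - 23213/(-38 + 14*53) = 21691/15547 - 23213/(-38 + 742) = 21691/15547 - 23213/704 = -345622047/10945088 ≈ -31.578)
1/w = 1/(-345622047/10945088) = -10945088/345622047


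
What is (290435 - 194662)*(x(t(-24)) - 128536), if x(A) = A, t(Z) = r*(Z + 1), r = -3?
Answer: -12303669991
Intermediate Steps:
t(Z) = -3 - 3*Z (t(Z) = -3*(Z + 1) = -3*(1 + Z) = -3 - 3*Z)
(290435 - 194662)*(x(t(-24)) - 128536) = (290435 - 194662)*((-3 - 3*(-24)) - 128536) = 95773*((-3 + 72) - 128536) = 95773*(69 - 128536) = 95773*(-128467) = -12303669991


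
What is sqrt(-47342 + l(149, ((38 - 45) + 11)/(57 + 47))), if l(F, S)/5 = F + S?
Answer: 9*I*sqrt(388882)/26 ≈ 215.86*I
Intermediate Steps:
l(F, S) = 5*F + 5*S (l(F, S) = 5*(F + S) = 5*F + 5*S)
sqrt(-47342 + l(149, ((38 - 45) + 11)/(57 + 47))) = sqrt(-47342 + (5*149 + 5*(((38 - 45) + 11)/(57 + 47)))) = sqrt(-47342 + (745 + 5*((-7 + 11)/104))) = sqrt(-47342 + (745 + 5*(4*(1/104)))) = sqrt(-47342 + (745 + 5*(1/26))) = sqrt(-47342 + (745 + 5/26)) = sqrt(-47342 + 19375/26) = sqrt(-1211517/26) = 9*I*sqrt(388882)/26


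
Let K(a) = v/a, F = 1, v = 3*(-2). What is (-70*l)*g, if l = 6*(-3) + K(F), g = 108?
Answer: 181440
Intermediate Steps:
v = -6
K(a) = -6/a
l = -24 (l = 6*(-3) - 6/1 = -18 - 6*1 = -18 - 6 = -24)
(-70*l)*g = -70*(-24)*108 = 1680*108 = 181440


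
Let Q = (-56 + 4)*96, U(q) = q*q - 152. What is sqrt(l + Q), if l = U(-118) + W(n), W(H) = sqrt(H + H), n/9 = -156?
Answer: sqrt(8780 + 6*I*sqrt(78)) ≈ 93.702 + 0.2828*I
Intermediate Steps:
U(q) = -152 + q**2 (U(q) = q**2 - 152 = -152 + q**2)
Q = -4992 (Q = -52*96 = -4992)
n = -1404 (n = 9*(-156) = -1404)
W(H) = sqrt(2)*sqrt(H) (W(H) = sqrt(2*H) = sqrt(2)*sqrt(H))
l = 13772 + 6*I*sqrt(78) (l = (-152 + (-118)**2) + sqrt(2)*sqrt(-1404) = (-152 + 13924) + sqrt(2)*(6*I*sqrt(39)) = 13772 + 6*I*sqrt(78) ≈ 13772.0 + 52.991*I)
sqrt(l + Q) = sqrt((13772 + 6*I*sqrt(78)) - 4992) = sqrt(8780 + 6*I*sqrt(78))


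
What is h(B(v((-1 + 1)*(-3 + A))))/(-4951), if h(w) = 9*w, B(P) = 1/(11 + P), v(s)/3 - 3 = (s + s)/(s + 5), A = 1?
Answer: -9/99020 ≈ -9.0891e-5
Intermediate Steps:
v(s) = 9 + 6*s/(5 + s) (v(s) = 9 + 3*((s + s)/(s + 5)) = 9 + 3*((2*s)/(5 + s)) = 9 + 3*(2*s/(5 + s)) = 9 + 6*s/(5 + s))
h(B(v((-1 + 1)*(-3 + A))))/(-4951) = (9/(11 + 15*(3 + (-1 + 1)*(-3 + 1))/(5 + (-1 + 1)*(-3 + 1))))/(-4951) = (9/(11 + 15*(3 + 0*(-2))/(5 + 0*(-2))))*(-1/4951) = (9/(11 + 15*(3 + 0)/(5 + 0)))*(-1/4951) = (9/(11 + 15*3/5))*(-1/4951) = (9/(11 + 15*(1/5)*3))*(-1/4951) = (9/(11 + 9))*(-1/4951) = (9/20)*(-1/4951) = -9/99020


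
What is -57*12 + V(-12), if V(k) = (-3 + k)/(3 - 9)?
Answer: -1363/2 ≈ -681.50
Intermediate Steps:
V(k) = 1/2 - k/6 (V(k) = (-3 + k)/(-6) = (-3 + k)*(-1/6) = 1/2 - k/6)
-57*12 + V(-12) = -57*12 + (1/2 - 1/6*(-12)) = -684 + (1/2 + 2) = -684 + 5/2 = -1363/2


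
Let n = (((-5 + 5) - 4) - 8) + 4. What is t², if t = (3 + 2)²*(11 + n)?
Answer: 5625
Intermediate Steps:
n = -8 (n = ((0 - 4) - 8) + 4 = (-4 - 8) + 4 = -12 + 4 = -8)
t = 75 (t = (3 + 2)²*(11 - 8) = 5²*3 = 25*3 = 75)
t² = 75² = 5625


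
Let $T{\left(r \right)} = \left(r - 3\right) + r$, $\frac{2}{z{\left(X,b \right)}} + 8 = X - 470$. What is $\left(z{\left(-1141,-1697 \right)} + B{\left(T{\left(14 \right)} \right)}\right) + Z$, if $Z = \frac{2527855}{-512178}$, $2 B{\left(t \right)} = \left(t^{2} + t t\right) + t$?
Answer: $\frac{262265847212}{414608091} \approx 632.56$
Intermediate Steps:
$z{\left(X,b \right)} = \frac{2}{-478 + X}$ ($z{\left(X,b \right)} = \frac{2}{-8 + \left(X - 470\right)} = \frac{2}{-8 + \left(-470 + X\right)} = \frac{2}{-478 + X}$)
$T{\left(r \right)} = -3 + 2 r$ ($T{\left(r \right)} = \left(-3 + r\right) + r = -3 + 2 r$)
$B{\left(t \right)} = t^{2} + \frac{t}{2}$ ($B{\left(t \right)} = \frac{\left(t^{2} + t t\right) + t}{2} = \frac{\left(t^{2} + t^{2}\right) + t}{2} = \frac{2 t^{2} + t}{2} = \frac{t + 2 t^{2}}{2} = t^{2} + \frac{t}{2}$)
$Z = - \frac{2527855}{512178}$ ($Z = 2527855 \left(- \frac{1}{512178}\right) = - \frac{2527855}{512178} \approx -4.9355$)
$\left(z{\left(-1141,-1697 \right)} + B{\left(T{\left(14 \right)} \right)}\right) + Z = \left(\frac{2}{-478 - 1141} + \left(-3 + 2 \cdot 14\right) \left(\frac{1}{2} + \left(-3 + 2 \cdot 14\right)\right)\right) - \frac{2527855}{512178} = \left(\frac{2}{-1619} + \left(-3 + 28\right) \left(\frac{1}{2} + \left(-3 + 28\right)\right)\right) - \frac{2527855}{512178} = \left(2 \left(- \frac{1}{1619}\right) + 25 \left(\frac{1}{2} + 25\right)\right) - \frac{2527855}{512178} = \left(- \frac{2}{1619} + 25 \cdot \frac{51}{2}\right) - \frac{2527855}{512178} = \left(- \frac{2}{1619} + \frac{1275}{2}\right) - \frac{2527855}{512178} = \frac{2064221}{3238} - \frac{2527855}{512178} = \frac{262265847212}{414608091}$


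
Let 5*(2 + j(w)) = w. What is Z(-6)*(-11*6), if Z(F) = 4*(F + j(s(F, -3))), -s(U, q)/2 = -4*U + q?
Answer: 21648/5 ≈ 4329.6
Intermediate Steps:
s(U, q) = -2*q + 8*U (s(U, q) = -2*(-4*U + q) = -2*(q - 4*U) = -2*q + 8*U)
j(w) = -2 + w/5
Z(F) = -16/5 + 52*F/5 (Z(F) = 4*(F + (-2 + (-2*(-3) + 8*F)/5)) = 4*(F + (-2 + (6 + 8*F)/5)) = 4*(F + (-2 + (6/5 + 8*F/5))) = 4*(F + (-⅘ + 8*F/5)) = 4*(-⅘ + 13*F/5) = -16/5 + 52*F/5)
Z(-6)*(-11*6) = (-16/5 + (52/5)*(-6))*(-11*6) = (-16/5 - 312/5)*(-66) = -328/5*(-66) = 21648/5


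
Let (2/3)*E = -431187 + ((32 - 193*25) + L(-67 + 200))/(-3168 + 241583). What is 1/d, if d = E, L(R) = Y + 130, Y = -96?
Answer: -238415/154202180046 ≈ -1.5461e-6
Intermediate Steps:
L(R) = 34 (L(R) = -96 + 130 = 34)
E = -154202180046/238415 (E = 3*(-431187 + ((32 - 193*25) + 34)/(-3168 + 241583))/2 = 3*(-431187 + ((32 - 4825) + 34)/238415)/2 = 3*(-431187 + (-4793 + 34)*(1/238415))/2 = 3*(-431187 - 4759*1/238415)/2 = 3*(-431187 - 4759/238415)/2 = (3/2)*(-102801453364/238415) = -154202180046/238415 ≈ -6.4678e+5)
d = -154202180046/238415 ≈ -6.4678e+5
1/d = 1/(-154202180046/238415) = -238415/154202180046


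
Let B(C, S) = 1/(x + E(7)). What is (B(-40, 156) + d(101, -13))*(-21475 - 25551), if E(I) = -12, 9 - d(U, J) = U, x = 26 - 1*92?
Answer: 168752801/39 ≈ 4.3270e+6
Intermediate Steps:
x = -66 (x = 26 - 92 = -66)
d(U, J) = 9 - U
B(C, S) = -1/78 (B(C, S) = 1/(-66 - 12) = 1/(-78) = -1/78)
(B(-40, 156) + d(101, -13))*(-21475 - 25551) = (-1/78 + (9 - 1*101))*(-21475 - 25551) = (-1/78 + (9 - 101))*(-47026) = (-1/78 - 92)*(-47026) = -7177/78*(-47026) = 168752801/39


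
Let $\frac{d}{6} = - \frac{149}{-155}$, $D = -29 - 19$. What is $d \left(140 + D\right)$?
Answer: $\frac{82248}{155} \approx 530.63$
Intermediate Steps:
$D = -48$
$d = \frac{894}{155}$ ($d = 6 \left(- \frac{149}{-155}\right) = 6 \left(\left(-149\right) \left(- \frac{1}{155}\right)\right) = 6 \cdot \frac{149}{155} = \frac{894}{155} \approx 5.7677$)
$d \left(140 + D\right) = \frac{894 \left(140 - 48\right)}{155} = \frac{894}{155} \cdot 92 = \frac{82248}{155}$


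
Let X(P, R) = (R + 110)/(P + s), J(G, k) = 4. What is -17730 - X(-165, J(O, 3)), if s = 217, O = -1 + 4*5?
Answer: -461037/26 ≈ -17732.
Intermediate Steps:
O = 19 (O = -1 + 20 = 19)
X(P, R) = (110 + R)/(217 + P) (X(P, R) = (R + 110)/(P + 217) = (110 + R)/(217 + P))
-17730 - X(-165, J(O, 3)) = -17730 - (110 + 4)/(217 - 165) = -17730 - 114/52 = -17730 - 1*57/26 = -17730 - 57/26 = -461037/26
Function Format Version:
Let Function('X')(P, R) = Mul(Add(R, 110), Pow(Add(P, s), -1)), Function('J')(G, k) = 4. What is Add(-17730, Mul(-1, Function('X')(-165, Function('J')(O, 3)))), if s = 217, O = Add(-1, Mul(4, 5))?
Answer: Rational(-461037, 26) ≈ -17732.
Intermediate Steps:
O = 19 (O = Add(-1, 20) = 19)
Function('X')(P, R) = Mul(Pow(Add(217, P), -1), Add(110, R)) (Function('X')(P, R) = Mul(Add(R, 110), Pow(Add(P, 217), -1)) = Mul(Add(110, R), Pow(Add(217, P), -1)) = Mul(Pow(Add(217, P), -1), Add(110, R)))
Add(-17730, Mul(-1, Function('X')(-165, Function('J')(O, 3)))) = Add(-17730, Mul(-1, Mul(Pow(Add(217, -165), -1), Add(110, 4)))) = Add(-17730, Mul(-1, Mul(Pow(52, -1), 114))) = Add(-17730, Mul(-1, Mul(Rational(1, 52), 114))) = Add(-17730, Mul(-1, Rational(57, 26))) = Add(-17730, Rational(-57, 26)) = Rational(-461037, 26)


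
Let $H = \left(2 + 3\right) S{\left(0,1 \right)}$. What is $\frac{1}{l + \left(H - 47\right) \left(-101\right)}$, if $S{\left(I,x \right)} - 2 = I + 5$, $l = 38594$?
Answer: $\frac{1}{39806} \approx 2.5122 \cdot 10^{-5}$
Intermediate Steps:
$S{\left(I,x \right)} = 7 + I$ ($S{\left(I,x \right)} = 2 + \left(I + 5\right) = 2 + \left(5 + I\right) = 7 + I$)
$H = 35$ ($H = \left(2 + 3\right) \left(7 + 0\right) = 5 \cdot 7 = 35$)
$\frac{1}{l + \left(H - 47\right) \left(-101\right)} = \frac{1}{38594 + \left(35 - 47\right) \left(-101\right)} = \frac{1}{38594 - -1212} = \frac{1}{38594 + 1212} = \frac{1}{39806}$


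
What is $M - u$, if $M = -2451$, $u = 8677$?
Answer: $-11128$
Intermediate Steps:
$M - u = -2451 - 8677 = -11128$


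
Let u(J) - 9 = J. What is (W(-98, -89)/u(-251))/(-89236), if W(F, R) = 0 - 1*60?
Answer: -15/5398778 ≈ -2.7784e-6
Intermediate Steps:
W(F, R) = -60 (W(F, R) = 0 - 60 = -60)
u(J) = 9 + J
(W(-98, -89)/u(-251))/(-89236) = -60/(9 - 251)/(-89236) = -60/(-242)*(-1/89236) = -60*(-1/242)*(-1/89236) = (30/121)*(-1/89236) = -15/5398778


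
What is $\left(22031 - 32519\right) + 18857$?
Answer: $8369$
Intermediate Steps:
$\left(22031 - 32519\right) + 18857 = -10488 + 18857 = 8369$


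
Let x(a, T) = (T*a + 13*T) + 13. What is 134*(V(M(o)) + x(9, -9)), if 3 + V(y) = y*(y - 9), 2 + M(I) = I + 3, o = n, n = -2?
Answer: -23852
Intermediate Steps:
o = -2
M(I) = 1 + I (M(I) = -2 + (I + 3) = -2 + (3 + I) = 1 + I)
x(a, T) = 13 + 13*T + T*a (x(a, T) = (13*T + T*a) + 13 = 13 + 13*T + T*a)
V(y) = -3 + y*(-9 + y) (V(y) = -3 + y*(y - 9) = -3 + y*(-9 + y))
134*(V(M(o)) + x(9, -9)) = 134*((-3 + (1 - 2)² - 9*(1 - 2)) + (13 + 13*(-9) - 9*9)) = 134*((-3 + (-1)² - 9*(-1)) + (13 - 117 - 81)) = 134*((-3 + 1 + 9) - 185) = 134*(7 - 185) = 134*(-178) = -23852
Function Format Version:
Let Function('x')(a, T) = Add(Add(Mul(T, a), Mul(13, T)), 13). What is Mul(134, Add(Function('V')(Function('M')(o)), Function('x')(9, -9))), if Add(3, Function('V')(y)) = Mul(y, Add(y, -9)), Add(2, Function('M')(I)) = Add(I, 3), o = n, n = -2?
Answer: -23852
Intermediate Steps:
o = -2
Function('M')(I) = Add(1, I) (Function('M')(I) = Add(-2, Add(I, 3)) = Add(-2, Add(3, I)) = Add(1, I))
Function('x')(a, T) = Add(13, Mul(13, T), Mul(T, a)) (Function('x')(a, T) = Add(Add(Mul(13, T), Mul(T, a)), 13) = Add(13, Mul(13, T), Mul(T, a)))
Function('V')(y) = Add(-3, Mul(y, Add(-9, y))) (Function('V')(y) = Add(-3, Mul(y, Add(y, -9))) = Add(-3, Mul(y, Add(-9, y))))
Mul(134, Add(Function('V')(Function('M')(o)), Function('x')(9, -9))) = Mul(134, Add(Add(-3, Pow(Add(1, -2), 2), Mul(-9, Add(1, -2))), Add(13, Mul(13, -9), Mul(-9, 9)))) = Mul(134, Add(Add(-3, Pow(-1, 2), Mul(-9, -1)), Add(13, -117, -81))) = Mul(134, Add(Add(-3, 1, 9), -185)) = Mul(134, Add(7, -185)) = Mul(134, -178) = -23852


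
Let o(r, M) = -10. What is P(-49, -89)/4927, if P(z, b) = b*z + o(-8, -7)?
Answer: 4351/4927 ≈ 0.88309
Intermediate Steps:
P(z, b) = -10 + b*z (P(z, b) = b*z - 10 = -10 + b*z)
P(-49, -89)/4927 = (-10 - 89*(-49))/4927 = (-10 + 4361)*(1/4927) = 4351*(1/4927) = 4351/4927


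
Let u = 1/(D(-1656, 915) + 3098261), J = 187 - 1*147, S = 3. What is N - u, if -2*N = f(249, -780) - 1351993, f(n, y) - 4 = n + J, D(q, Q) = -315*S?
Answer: 2093321018599/3097316 ≈ 6.7585e+5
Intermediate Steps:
J = 40 (J = 187 - 147 = 40)
D(q, Q) = -945 (D(q, Q) = -315*3 = -945)
f(n, y) = 44 + n (f(n, y) = 4 + (n + 40) = 4 + (40 + n) = 44 + n)
u = 1/3097316 (u = 1/(-945 + 3098261) = 1/3097316 ≈ 3.2286e-7)
N = 675850 (N = -((44 + 249) - 1351993)/2 = -(293 - 1351993)/2 = -1/2*(-1351700) = 675850)
N - u = 675850 - 1*1/3097316 = 675850 - 1/3097316 = 2093321018599/3097316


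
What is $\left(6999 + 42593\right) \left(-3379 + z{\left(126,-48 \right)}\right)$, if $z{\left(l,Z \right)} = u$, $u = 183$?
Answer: $-158496032$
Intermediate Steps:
$z{\left(l,Z \right)} = 183$
$\left(6999 + 42593\right) \left(-3379 + z{\left(126,-48 \right)}\right) = \left(6999 + 42593\right) \left(-3379 + 183\right) = 49592 \left(-3196\right) = -158496032$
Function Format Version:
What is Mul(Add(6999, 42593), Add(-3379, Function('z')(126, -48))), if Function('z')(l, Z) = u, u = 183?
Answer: -158496032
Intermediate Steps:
Function('z')(l, Z) = 183
Mul(Add(6999, 42593), Add(-3379, Function('z')(126, -48))) = Mul(Add(6999, 42593), Add(-3379, 183)) = Mul(49592, -3196) = -158496032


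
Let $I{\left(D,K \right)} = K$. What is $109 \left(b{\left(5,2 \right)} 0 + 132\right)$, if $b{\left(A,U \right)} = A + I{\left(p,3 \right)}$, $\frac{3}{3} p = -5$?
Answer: $14388$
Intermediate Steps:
$p = -5$
$b{\left(A,U \right)} = 3 + A$ ($b{\left(A,U \right)} = A + 3 = 3 + A$)
$109 \left(b{\left(5,2 \right)} 0 + 132\right) = 109 \left(\left(3 + 5\right) 0 + 132\right) = 109 \left(8 \cdot 0 + 132\right) = 109 \left(0 + 132\right) = 109 \cdot 132 = 14388$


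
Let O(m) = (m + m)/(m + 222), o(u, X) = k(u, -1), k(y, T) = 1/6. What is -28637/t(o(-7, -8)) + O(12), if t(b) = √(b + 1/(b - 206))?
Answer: 4/39 - 28637*√8884590/1199 ≈ -71191.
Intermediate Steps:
k(y, T) = ⅙
o(u, X) = ⅙
t(b) = √(b + 1/(-206 + b))
O(m) = 2*m/(222 + m) (O(m) = (2*m)/(222 + m) = 2*m/(222 + m))
-28637/t(o(-7, -8)) + O(12) = -28637*1/(√(-1/(-206 + ⅙))*√(-1 - (-206 + ⅙)/6)) + 2*12/(222 + 12) = -28637*6*√1199/(1199*√(-1/(-1235/6))) + 2*12/234 = -28637*√8884590/1199 + 2*12*(1/234) = -28637*√8884590/1199 + 4/39 = 4/39 - 28637*√8884590/1199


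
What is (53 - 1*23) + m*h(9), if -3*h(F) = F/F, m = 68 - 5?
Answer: 9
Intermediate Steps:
m = 63
h(F) = -⅓ (h(F) = -F/(3*F) = -⅓*1 = -⅓)
(53 - 1*23) + m*h(9) = (53 - 1*23) + 63*(-⅓) = (53 - 23) - 21 = 30 - 21 = 9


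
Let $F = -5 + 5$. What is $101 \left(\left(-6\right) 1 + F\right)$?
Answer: $-606$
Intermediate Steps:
$F = 0$
$101 \left(\left(-6\right) 1 + F\right) = 101 \left(\left(-6\right) 1 + 0\right) = 101 \left(-6 + 0\right) = 101 \left(-6\right) = -606$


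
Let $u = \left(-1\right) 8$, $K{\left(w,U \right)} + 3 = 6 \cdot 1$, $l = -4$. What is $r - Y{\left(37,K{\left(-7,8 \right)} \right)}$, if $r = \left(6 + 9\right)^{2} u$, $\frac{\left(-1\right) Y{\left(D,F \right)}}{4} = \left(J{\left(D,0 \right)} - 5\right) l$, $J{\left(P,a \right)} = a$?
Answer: $-1720$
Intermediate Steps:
$K{\left(w,U \right)} = 3$ ($K{\left(w,U \right)} = -3 + 6 \cdot 1 = -3 + 6 = 3$)
$u = -8$
$Y{\left(D,F \right)} = -80$ ($Y{\left(D,F \right)} = - 4 \left(0 - 5\right) \left(-4\right) = - 4 \left(\left(-5\right) \left(-4\right)\right) = \left(-4\right) 20 = -80$)
$r = -1800$ ($r = \left(6 + 9\right)^{2} \left(-8\right) = 15^{2} \left(-8\right) = 225 \left(-8\right) = -1800$)
$r - Y{\left(37,K{\left(-7,8 \right)} \right)} = -1800 - -80 = -1800 + 80 = -1720$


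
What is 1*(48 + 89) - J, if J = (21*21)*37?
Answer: -16180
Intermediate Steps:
J = 16317 (J = 441*37 = 16317)
1*(48 + 89) - J = 1*(48 + 89) - 1*16317 = 1*137 - 16317 = 137 - 16317 = -16180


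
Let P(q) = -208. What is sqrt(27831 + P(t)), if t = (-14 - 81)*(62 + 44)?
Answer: sqrt(27623) ≈ 166.20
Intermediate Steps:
t = -10070 (t = -95*106 = -10070)
sqrt(27831 + P(t)) = sqrt(27831 - 208) = sqrt(27623)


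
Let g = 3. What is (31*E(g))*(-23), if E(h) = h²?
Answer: -6417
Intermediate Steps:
(31*E(g))*(-23) = (31*3²)*(-23) = (31*9)*(-23) = 279*(-23) = -6417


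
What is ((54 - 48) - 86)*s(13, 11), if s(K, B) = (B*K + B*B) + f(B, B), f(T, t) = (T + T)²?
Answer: -59840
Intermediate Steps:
f(T, t) = 4*T² (f(T, t) = (2*T)² = 4*T²)
s(K, B) = 5*B² + B*K (s(K, B) = (B*K + B*B) + 4*B² = (B*K + B²) + 4*B² = (B² + B*K) + 4*B² = 5*B² + B*K)
((54 - 48) - 86)*s(13, 11) = ((54 - 48) - 86)*(11*(13 + 5*11)) = (6 - 86)*(11*(13 + 55)) = -880*68 = -80*748 = -59840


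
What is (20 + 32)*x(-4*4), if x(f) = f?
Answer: -832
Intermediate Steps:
(20 + 32)*x(-4*4) = (20 + 32)*(-4*4) = 52*(-16) = -832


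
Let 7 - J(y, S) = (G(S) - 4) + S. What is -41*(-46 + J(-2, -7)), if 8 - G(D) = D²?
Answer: -533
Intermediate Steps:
G(D) = 8 - D²
J(y, S) = 3 + S² - S (J(y, S) = 7 - (((8 - S²) - 4) + S) = 7 - ((4 - S²) + S) = 7 - (4 + S - S²) = 7 + (-4 + S² - S) = 3 + S² - S)
-41*(-46 + J(-2, -7)) = -41*(-46 + (3 + (-7)² - 1*(-7))) = -41*(-46 + (3 + 49 + 7)) = -41*(-46 + 59) = -41*13 = -533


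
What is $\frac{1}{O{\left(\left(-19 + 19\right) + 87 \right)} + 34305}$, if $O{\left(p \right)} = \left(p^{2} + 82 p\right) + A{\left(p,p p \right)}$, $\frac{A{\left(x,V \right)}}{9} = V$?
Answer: $\frac{1}{117129} \approx 8.5376 \cdot 10^{-6}$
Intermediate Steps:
$A{\left(x,V \right)} = 9 V$
$O{\left(p \right)} = 10 p^{2} + 82 p$ ($O{\left(p \right)} = \left(p^{2} + 82 p\right) + 9 p p = \left(p^{2} + 82 p\right) + 9 p^{2} = 10 p^{2} + 82 p$)
$\frac{1}{O{\left(\left(-19 + 19\right) + 87 \right)} + 34305} = \frac{1}{2 \left(\left(-19 + 19\right) + 87\right) \left(41 + 5 \left(\left(-19 + 19\right) + 87\right)\right) + 34305} = \frac{1}{2 \left(0 + 87\right) \left(41 + 5 \left(0 + 87\right)\right) + 34305} = \frac{1}{2 \cdot 87 \left(41 + 5 \cdot 87\right) + 34305} = \frac{1}{2 \cdot 87 \left(41 + 435\right) + 34305} = \frac{1}{2 \cdot 87 \cdot 476 + 34305} = \frac{1}{82824 + 34305} = \frac{1}{117129}$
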